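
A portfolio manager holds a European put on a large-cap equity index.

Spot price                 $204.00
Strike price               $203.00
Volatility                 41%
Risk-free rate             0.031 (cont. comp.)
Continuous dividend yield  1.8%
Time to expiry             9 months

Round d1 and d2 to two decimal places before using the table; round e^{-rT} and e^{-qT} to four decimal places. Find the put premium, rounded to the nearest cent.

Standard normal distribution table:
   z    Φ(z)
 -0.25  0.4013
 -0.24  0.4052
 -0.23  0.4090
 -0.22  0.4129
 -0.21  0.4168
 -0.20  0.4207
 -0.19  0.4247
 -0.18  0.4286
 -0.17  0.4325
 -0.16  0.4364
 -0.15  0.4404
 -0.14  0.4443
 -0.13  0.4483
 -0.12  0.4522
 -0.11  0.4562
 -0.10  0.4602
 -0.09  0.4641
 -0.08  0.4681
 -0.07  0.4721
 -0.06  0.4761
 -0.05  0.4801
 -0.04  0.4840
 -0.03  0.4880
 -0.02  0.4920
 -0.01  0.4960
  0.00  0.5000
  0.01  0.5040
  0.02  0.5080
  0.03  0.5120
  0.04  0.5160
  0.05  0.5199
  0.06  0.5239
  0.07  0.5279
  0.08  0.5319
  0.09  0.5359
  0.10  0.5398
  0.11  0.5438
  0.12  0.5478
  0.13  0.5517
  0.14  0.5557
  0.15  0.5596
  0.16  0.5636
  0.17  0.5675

σ√T = 0.41·√0.75 = 0.3551
d₁ = [ln(204/203) + (0.031 − 0.018 + 0.41²/2)·0.75] / 0.3551 = [0.0049 + 0.0728] / 0.3551 = 0.2188 ⇒ 0.22
d₂ = d₁ − σ√T = 0.2188 − 0.3551 = -0.1362 ⇒ -0.14
exp(−qT) = exp(−0.018·0.75) = 0.9866;  exp(−rT) = exp(−0.031·0.75) = 0.9770
N(−d₂) = N(0.14) = 0.5557;  N(−d₁) = N(-0.22) = 0.4129
P = 203·0.9770·0.5557 − 204·0.9866·0.4129 = 110.2125 − 83.1029 = 27.1096

$27.11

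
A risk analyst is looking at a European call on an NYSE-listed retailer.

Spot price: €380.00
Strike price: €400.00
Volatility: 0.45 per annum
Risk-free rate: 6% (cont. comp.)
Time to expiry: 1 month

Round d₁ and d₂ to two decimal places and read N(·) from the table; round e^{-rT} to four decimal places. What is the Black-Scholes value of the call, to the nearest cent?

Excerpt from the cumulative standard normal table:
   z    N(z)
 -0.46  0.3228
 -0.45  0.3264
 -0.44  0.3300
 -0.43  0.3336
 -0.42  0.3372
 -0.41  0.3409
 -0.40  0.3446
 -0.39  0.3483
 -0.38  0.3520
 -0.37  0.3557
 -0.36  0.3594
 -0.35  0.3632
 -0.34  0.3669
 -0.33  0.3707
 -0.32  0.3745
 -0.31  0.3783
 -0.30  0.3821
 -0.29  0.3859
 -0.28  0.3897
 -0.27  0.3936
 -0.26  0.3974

€12.44

σ√T = 0.45 × 0.2887 = 0.1299
d₁ = [ln(380/400) + (0.06 + 0.45²/2)·0.08333] / 0.1299 = [-0.0513 + 0.0134] / 0.1299 = -0.2914 ⇒ -0.29
d₂ = d₁ − σ√T = -0.2914 − 0.1299 = -0.4213 ⇒ -0.42
e^(−rT) = e^(−0.06·0.08333) = 0.9950
N(d₁) = N(-0.29) = 0.3859;  N(d₂) = N(-0.42) = 0.3372
C = 380·0.3859 − 400·0.9950·0.3372 = 146.6420 − 134.2056 = 12.4364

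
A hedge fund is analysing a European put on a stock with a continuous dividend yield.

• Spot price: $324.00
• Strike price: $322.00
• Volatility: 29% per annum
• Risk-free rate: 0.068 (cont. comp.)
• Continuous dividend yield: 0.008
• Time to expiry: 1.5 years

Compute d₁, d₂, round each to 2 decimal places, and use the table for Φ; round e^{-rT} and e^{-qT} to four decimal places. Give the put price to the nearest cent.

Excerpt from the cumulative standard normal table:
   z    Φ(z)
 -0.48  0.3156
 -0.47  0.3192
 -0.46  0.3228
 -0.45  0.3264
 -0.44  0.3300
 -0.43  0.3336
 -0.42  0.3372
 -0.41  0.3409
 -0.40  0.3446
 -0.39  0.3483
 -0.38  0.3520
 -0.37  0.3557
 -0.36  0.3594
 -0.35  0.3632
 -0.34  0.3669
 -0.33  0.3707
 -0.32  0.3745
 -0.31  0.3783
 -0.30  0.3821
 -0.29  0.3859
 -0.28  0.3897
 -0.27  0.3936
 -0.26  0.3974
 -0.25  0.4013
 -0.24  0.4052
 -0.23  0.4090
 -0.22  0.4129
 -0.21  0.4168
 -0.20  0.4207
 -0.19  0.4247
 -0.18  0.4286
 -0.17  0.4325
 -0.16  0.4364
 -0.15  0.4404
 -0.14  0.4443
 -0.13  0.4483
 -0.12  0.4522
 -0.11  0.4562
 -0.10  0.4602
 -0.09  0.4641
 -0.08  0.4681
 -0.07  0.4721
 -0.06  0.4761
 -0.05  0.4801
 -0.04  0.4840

$30.45

T = 1.5;  σ√T = 0.3552
d₁ = [ln(324/322) + (0.068 − 0.008 + 0.29²/2)·1.5] / 0.3552 = [0.0062 + 0.1531] / 0.3552 = 0.4484 ≈ 0.45
d₂ = d₁ − σ√T = 0.4484 − 0.3552 = 0.0932 ≈ 0.09
exp(−qT) = exp(−0.008·1.5) = 0.9881;  exp(−rT) = exp(−0.068·1.5) = 0.9030
N(−d₂) = N(-0.09) = 0.4641;  N(−d₁) = N(-0.45) = 0.3264
P = 322·0.9030·0.4641 − 324·0.9881·0.3264 = 134.9445 − 104.4951 = 30.4494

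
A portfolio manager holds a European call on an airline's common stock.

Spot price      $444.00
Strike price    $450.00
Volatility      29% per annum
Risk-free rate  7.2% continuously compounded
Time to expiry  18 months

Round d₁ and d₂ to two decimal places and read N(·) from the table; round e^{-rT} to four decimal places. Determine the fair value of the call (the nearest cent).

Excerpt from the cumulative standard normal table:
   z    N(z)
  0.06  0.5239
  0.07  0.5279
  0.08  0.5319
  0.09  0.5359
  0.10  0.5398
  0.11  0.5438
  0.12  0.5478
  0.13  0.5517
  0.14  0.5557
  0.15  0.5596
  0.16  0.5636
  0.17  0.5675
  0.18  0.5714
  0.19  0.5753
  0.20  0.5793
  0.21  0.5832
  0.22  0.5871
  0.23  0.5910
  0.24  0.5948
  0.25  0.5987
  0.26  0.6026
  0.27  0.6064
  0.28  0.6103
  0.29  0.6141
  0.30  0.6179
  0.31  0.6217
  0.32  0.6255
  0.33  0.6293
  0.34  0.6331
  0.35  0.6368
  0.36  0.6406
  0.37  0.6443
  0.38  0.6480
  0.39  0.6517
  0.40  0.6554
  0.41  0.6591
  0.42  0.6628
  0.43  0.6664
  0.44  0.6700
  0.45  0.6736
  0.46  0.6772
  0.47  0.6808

$81.02

σ√T = 0.29·√1.5 = 0.3552
d₁ = [ln(444/450) + (0.072 + 0.29²/2)·1.5] / 0.3552 = [-0.0134 + 0.1711] / 0.3552 = 0.4439 ≈ 0.44
d₂ = d₁ − σ√T = 0.4439 − 0.3552 = 0.0887 ≈ 0.09
exp(−rT) = exp(−0.072·1.5) = 0.8976
N(d₁) = N(0.44) = 0.6700;  N(d₂) = N(0.09) = 0.5359
C = 444·0.6700 − 450·0.8976·0.5359 = 297.4800 − 216.4607 = 81.0193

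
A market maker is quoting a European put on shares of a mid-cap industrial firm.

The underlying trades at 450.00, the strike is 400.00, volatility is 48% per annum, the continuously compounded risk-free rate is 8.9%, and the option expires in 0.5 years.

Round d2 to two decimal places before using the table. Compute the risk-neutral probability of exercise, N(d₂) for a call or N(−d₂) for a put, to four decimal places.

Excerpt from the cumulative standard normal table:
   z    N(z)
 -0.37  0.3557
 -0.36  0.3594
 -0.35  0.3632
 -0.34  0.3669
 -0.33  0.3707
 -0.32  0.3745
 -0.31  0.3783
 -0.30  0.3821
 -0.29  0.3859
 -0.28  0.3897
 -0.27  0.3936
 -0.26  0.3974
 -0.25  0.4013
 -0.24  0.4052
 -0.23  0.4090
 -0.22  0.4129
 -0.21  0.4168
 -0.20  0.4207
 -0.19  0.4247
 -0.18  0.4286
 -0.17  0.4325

σ√T = 0.48·√0.5 = 0.3394
d₁ = [ln(450/400) + (0.089 + ½·0.48²)·0.5] / (σ√T) = (0.1178 + 0.1021) / 0.3394 = 0.6478 → 0.65
d₂ = 0.6478 − 0.3394 = 0.3084 → 0.31
Pr(exercise) under Q = N(−d₂) = N(-0.31) = 0.3783

0.3783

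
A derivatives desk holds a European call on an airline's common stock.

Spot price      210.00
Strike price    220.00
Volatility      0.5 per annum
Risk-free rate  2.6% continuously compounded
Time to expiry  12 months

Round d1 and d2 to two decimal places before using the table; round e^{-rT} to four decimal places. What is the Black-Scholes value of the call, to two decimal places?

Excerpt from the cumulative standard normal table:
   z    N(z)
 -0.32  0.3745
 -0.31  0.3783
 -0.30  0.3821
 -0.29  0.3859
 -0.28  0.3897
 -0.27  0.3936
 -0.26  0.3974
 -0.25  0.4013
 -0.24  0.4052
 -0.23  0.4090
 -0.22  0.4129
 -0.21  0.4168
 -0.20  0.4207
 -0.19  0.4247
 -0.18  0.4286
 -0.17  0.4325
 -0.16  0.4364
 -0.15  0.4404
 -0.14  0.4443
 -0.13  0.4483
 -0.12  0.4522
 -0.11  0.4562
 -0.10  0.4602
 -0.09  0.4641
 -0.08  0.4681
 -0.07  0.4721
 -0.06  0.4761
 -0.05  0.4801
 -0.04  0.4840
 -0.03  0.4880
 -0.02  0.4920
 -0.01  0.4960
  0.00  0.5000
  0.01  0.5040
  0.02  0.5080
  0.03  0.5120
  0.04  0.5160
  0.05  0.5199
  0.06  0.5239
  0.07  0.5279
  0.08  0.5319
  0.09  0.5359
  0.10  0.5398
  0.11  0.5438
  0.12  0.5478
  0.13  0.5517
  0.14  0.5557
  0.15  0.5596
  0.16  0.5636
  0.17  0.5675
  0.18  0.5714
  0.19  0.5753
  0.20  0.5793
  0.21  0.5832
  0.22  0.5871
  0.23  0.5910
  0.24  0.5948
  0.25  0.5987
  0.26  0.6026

39.76

σ√T = 0.5 × 1.0000 = 0.5000
ln(S/K) + (r + σ²/2)T = ln(210/220) + (0.026 + 0.5²/2)·1 = -0.0465 + 0.1510 = 0.1045
d₁ = 0.1045 / 0.5000 = 0.2090 ≈ 0.21
d₂ = d₁ − σ√T = 0.2090 − 0.5000 = -0.2910 ≈ -0.29
e^(−rT) = e^(−0.026·1) = 0.9743
N(d₁) = N(0.21) = 0.5832;  N(d₂) = N(-0.29) = 0.3859
C = 210·0.5832 − 220·0.9743·0.3859 = 122.4720 − 82.7161 = 39.7559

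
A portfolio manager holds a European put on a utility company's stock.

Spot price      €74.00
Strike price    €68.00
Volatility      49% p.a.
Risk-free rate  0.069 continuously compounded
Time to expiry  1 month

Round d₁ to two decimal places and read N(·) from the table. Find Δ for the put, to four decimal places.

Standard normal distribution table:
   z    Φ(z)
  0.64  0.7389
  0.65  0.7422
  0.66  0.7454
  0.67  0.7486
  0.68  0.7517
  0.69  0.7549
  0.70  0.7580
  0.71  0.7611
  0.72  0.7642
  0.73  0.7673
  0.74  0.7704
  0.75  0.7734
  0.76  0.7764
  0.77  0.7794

σ√T = 0.49·√0.08333 = 0.1415
ln(S/K) + (r + σ²/2)T = ln(74/68) + (0.069 + 0.49²/2)·0.08333 = 0.0846 + 0.0158 = 0.1003
d₁ = 0.1003 / 0.1415 = 0.7092 → 0.71
N(d₁) = N(0.71) = 0.7611
Δ_put = N(d₁) − 1 = 0.7611 − 1 = -0.2389

-0.2389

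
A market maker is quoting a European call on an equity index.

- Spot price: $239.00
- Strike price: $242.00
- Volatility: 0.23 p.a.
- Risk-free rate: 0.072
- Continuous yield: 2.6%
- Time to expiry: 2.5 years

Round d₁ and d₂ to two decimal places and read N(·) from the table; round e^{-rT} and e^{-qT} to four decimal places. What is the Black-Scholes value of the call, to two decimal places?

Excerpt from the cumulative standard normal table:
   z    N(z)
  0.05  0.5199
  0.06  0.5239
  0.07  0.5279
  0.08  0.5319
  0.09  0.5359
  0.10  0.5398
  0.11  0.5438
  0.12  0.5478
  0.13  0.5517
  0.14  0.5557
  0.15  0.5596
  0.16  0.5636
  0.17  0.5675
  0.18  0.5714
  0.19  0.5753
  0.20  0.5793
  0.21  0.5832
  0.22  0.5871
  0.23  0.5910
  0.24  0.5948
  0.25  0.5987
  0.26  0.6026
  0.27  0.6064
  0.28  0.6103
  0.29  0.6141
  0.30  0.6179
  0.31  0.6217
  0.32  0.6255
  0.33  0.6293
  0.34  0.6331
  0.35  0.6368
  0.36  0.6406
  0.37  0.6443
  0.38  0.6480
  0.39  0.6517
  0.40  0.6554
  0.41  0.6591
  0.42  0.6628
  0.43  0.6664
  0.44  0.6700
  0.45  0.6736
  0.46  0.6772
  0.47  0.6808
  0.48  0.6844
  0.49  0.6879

σ√T = 0.23·√2.5 = 0.3637
d₁ = [ln(239/242) + (0.072 − 0.026 + ½·0.23²)·2.5] / (σ√T) = (-0.0125 + 0.1811) / 0.3637 = 0.4638 ≈ 0.46
d₂ = 0.4638 − 0.3637 = 0.1001 ≈ 0.10
exp(−qT) = exp(−0.026·2.5) = 0.9371;  exp(−rT) = exp(−0.072·2.5) = 0.8353
N(d₁) = N(0.46) = 0.6772;  N(d₂) = N(0.10) = 0.5398
C = 239·0.9371·0.6772 − 242·0.8353·0.5398 = 151.6704 − 109.1166 = 42.5538

$42.55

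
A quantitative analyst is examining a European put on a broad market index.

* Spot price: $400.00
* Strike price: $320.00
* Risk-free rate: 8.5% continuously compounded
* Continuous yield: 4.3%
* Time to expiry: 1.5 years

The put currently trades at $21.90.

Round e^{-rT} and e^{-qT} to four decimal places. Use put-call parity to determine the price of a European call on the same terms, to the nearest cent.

e^(−qT) = e^(−0.043·1.5) = 0.9375;  e^(−rT) = e^(−0.085·1.5) = 0.8803
Put-call parity: C − P = S·e^(−qT) − K·e^(−rT) = 400·0.9375 − 320·0.8803 = 375.0000 − 281.6960 = 93.3040
C = P + (C − P) = 21.90 + (93.3040) = 115.2040

$115.20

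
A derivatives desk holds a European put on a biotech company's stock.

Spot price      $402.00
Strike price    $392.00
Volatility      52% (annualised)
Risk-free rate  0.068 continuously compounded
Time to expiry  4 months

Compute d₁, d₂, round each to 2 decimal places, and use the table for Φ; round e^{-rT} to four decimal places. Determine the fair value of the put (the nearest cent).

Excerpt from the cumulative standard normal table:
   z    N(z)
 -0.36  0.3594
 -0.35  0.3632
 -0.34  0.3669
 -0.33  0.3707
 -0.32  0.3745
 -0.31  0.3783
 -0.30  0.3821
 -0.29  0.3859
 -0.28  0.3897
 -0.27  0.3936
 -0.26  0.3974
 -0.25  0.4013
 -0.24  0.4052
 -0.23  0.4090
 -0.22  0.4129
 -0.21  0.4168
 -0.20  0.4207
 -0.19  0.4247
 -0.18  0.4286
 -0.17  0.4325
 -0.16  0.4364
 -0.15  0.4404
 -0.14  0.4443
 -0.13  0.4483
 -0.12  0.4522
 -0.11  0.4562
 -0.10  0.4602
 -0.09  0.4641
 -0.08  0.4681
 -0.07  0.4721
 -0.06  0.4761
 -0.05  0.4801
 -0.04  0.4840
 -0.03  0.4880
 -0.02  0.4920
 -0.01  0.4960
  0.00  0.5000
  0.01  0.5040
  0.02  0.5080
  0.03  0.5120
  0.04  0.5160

σ√T = 0.52 × 0.5774 = 0.3002
d₁ = [ln(402/392) + (0.068 + 0.52²/2)·0.3333] / 0.3002 = [0.0252 + 0.0677] / 0.3002 = 0.3095 ⇒ 0.31
d₂ = d₁ − σ√T = 0.3095 − 0.3002 = 0.0093 ⇒ 0.01
e^(−rT) = e^(−0.068·0.3333) = 0.9776
P = 392·0.9776·N(-0.01) − 402·N(-0.31) = 392·0.9776·0.4960 − 402·0.3783 = 190.0767 − 152.0766 = 38.0001

$38.00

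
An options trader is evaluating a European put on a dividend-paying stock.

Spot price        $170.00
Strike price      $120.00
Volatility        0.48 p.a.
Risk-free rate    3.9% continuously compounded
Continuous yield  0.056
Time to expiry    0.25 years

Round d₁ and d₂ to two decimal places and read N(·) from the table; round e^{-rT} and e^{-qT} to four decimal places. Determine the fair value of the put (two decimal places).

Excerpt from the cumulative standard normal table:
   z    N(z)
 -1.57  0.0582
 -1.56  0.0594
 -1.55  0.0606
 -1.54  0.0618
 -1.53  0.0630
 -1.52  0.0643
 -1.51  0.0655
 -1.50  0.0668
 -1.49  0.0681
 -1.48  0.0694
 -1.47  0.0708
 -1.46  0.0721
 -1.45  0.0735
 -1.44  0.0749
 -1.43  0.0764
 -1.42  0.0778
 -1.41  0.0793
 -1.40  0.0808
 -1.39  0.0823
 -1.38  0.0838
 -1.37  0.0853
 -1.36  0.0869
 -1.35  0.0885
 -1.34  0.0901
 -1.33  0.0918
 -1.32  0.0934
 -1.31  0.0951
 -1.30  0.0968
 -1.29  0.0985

σ√T = 0.48 × 0.5000 = 0.2400
d₁ = [ln(170/120) + (0.039 − 0.056 + 0.48²/2)·0.25] / 0.2400 = [0.3483 + 0.0245] / 0.2400 = 1.5536 ≈ 1.55
d₂ = d₁ − σ√T = 1.5536 − 0.2400 = 1.3136 ≈ 1.31
exp(−qT) = exp(−0.056·0.25) = 0.9861;  exp(−rT) = exp(−0.039·0.25) = 0.9903
N(−d₂) = N(-1.31) = 0.0951;  N(−d₁) = N(-1.55) = 0.0606
P = 120·0.9903·0.0951 − 170·0.9861·0.0606 = 11.3013 − 10.1588 = 1.1425

$1.14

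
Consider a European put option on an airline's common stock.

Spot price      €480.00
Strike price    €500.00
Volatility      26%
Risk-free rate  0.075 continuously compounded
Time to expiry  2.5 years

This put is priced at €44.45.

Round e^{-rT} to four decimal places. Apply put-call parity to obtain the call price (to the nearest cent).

€109.95

e^(−rT) = e^(−0.075·2.5) = 0.8290
Put-call parity: C − P = S − K·e^(−rT) = 480 − 500·0.8290 = 480 − 414.5000 = 65.5000
C = P + (C − P) = 44.45 + (65.5000) = 109.9500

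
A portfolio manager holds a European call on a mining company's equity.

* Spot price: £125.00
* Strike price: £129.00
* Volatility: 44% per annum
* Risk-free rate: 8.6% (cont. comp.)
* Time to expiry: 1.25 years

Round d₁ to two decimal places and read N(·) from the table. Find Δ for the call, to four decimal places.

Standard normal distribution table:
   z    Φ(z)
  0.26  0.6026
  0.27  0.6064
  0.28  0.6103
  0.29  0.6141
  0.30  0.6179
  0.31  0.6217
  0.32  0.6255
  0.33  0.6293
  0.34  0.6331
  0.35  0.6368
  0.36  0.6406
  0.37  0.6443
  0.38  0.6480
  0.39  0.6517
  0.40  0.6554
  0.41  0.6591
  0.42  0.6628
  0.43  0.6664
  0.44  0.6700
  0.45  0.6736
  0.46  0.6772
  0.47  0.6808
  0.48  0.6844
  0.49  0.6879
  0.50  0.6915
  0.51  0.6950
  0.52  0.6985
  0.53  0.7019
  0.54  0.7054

0.6554

σ√T = 0.44 × 1.1180 = 0.4919
d₁ = [ln(125/129) + (0.086 + 0.44²/2)·1.25] / 0.4919 = [-0.0315 + 0.2285] / 0.4919 = 0.4005 ≈ 0.40
N(d₁) = N(0.40) = 0.6554
Δ_call = N(d₁) = 0.6554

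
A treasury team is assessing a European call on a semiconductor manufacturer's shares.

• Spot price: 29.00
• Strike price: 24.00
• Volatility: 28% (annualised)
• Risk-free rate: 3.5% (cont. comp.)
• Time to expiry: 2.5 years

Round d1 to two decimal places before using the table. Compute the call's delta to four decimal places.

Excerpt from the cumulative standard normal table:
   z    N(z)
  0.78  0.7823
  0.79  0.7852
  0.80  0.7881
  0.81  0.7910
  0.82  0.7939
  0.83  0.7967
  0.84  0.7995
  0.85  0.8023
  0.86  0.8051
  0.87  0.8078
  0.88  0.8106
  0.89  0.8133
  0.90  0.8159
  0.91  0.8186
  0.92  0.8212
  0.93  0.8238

0.8023

σ√T = 0.28 × 1.5811 = 0.4427
d₁ = [ln(29/24) + (0.035 + ½·0.28²)·2.5] / (σ√T) = (0.1892 + 0.1855) / 0.4427 = 0.8465 ⇒ 0.85
N(d₁) = N(0.85) = 0.8023
Δ_call = N(d₁) = 0.8023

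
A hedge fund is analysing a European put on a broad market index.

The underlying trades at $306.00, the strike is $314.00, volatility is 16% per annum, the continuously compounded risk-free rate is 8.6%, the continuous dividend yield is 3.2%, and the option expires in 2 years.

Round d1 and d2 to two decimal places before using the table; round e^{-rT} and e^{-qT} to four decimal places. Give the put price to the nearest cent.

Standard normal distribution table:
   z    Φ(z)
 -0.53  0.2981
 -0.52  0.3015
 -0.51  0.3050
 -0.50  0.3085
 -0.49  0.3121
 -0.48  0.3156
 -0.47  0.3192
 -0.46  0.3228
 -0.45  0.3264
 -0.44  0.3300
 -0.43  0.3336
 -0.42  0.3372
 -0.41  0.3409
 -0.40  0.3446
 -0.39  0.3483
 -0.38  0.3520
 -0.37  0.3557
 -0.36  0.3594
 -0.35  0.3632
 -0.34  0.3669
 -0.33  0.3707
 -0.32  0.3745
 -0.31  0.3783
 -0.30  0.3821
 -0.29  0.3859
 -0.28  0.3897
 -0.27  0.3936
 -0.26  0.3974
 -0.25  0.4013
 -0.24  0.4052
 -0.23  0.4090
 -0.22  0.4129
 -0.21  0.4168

σ√T = 0.16 × 1.4142 = 0.2263
d₁ = [ln(306/314) + (0.086 − 0.032 + 0.16²/2)·2] / 0.2263 = [-0.0258 + 0.1336] / 0.2263 = 0.4764 ⇒ 0.48
d₂ = d₁ − σ√T = 0.4764 − 0.2263 = 0.2501 ⇒ 0.25
e^(−qT) = e^(−0.032·2) = 0.9380;  e^(−rT) = e^(−0.086·2) = 0.8420
N(−d₂) = N(-0.25) = 0.4013;  N(−d₁) = N(-0.48) = 0.3156
P = 314·0.8420·0.4013 − 306·0.9380·0.3156 = 106.0989 − 90.5860 = 15.5129

$15.51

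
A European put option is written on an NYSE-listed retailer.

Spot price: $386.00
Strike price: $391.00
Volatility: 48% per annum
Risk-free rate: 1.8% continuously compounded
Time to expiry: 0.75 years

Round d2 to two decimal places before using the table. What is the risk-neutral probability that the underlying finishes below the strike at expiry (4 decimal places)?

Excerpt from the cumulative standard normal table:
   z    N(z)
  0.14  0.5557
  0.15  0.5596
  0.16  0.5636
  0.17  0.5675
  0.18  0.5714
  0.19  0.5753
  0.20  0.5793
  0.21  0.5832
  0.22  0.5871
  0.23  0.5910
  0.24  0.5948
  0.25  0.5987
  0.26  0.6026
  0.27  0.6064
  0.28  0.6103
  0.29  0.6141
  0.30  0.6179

T = 0.75;  σ√T = 0.4157
ln(S/K) + (r + σ²/2)T = ln(386/391) + (0.018 + 0.48²/2)·0.75 = -0.0129 + 0.0999 = 0.0870
d₁ = 0.0870 / 0.4157 = 0.2094 ⇒ 0.21
d₂ = d₁ − σ√T = 0.2094 − 0.4157 = -0.2063 ⇒ -0.21
Risk-neutral Pr[S_T < K] = N(−d₂) = N(0.21) = 0.5832

0.5832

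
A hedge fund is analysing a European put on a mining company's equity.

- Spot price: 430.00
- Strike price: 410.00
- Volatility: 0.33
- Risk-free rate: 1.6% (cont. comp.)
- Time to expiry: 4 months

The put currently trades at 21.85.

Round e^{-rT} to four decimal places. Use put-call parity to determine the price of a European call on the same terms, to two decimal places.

exp(−rT) = exp(−0.016·0.3333) = 0.9947
Put-call parity: C − P = S − K·e^(−rT) = 430 − 410·0.9947 = 430 − 407.8270 = 22.1730
C = P + (C − P) = 21.85 + (22.1730) = 44.0230

44.02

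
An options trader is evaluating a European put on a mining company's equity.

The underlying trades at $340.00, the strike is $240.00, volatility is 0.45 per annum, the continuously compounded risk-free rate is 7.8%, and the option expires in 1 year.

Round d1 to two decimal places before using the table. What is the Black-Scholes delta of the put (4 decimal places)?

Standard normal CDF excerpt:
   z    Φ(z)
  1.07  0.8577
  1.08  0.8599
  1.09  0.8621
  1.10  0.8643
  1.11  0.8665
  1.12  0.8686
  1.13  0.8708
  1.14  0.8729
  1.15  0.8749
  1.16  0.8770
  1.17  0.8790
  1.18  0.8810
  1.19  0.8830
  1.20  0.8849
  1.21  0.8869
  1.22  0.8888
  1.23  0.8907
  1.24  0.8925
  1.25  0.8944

-0.1210

σ√T = 0.45·√1 = 0.4500
d₁ = [ln(340/240) + (0.078 + ½·0.45²)·1] / (σ√T) = (0.3483 + 0.1793) / 0.4500 = 1.1723 which rounds to 1.17
N(d₁) = N(1.17) = 0.8790
Δ_put = N(d₁) − 1 = 0.8790 − 1 = -0.1210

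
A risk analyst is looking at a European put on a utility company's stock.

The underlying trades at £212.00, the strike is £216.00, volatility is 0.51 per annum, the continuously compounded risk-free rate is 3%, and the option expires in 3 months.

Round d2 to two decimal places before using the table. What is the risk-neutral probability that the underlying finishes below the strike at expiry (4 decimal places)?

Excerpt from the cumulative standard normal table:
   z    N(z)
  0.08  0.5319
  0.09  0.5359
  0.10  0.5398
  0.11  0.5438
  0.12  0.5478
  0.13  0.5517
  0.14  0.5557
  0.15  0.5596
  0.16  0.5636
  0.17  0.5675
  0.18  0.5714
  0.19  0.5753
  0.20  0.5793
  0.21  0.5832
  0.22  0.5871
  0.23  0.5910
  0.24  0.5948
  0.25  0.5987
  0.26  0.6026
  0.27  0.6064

0.5675

T = 0.25;  σ√T = 0.2550
d₁ = [ln(212/216) + (0.03 + ½·0.51²)·0.25] / (σ√T) = (-0.0187 + 0.0400) / 0.2550 = 0.0836 → 0.08
d₂ = 0.0836 − 0.2550 = -0.1714 → -0.17
Risk-neutral Pr[S_T < K] = N(−d₂) = N(0.17) = 0.5675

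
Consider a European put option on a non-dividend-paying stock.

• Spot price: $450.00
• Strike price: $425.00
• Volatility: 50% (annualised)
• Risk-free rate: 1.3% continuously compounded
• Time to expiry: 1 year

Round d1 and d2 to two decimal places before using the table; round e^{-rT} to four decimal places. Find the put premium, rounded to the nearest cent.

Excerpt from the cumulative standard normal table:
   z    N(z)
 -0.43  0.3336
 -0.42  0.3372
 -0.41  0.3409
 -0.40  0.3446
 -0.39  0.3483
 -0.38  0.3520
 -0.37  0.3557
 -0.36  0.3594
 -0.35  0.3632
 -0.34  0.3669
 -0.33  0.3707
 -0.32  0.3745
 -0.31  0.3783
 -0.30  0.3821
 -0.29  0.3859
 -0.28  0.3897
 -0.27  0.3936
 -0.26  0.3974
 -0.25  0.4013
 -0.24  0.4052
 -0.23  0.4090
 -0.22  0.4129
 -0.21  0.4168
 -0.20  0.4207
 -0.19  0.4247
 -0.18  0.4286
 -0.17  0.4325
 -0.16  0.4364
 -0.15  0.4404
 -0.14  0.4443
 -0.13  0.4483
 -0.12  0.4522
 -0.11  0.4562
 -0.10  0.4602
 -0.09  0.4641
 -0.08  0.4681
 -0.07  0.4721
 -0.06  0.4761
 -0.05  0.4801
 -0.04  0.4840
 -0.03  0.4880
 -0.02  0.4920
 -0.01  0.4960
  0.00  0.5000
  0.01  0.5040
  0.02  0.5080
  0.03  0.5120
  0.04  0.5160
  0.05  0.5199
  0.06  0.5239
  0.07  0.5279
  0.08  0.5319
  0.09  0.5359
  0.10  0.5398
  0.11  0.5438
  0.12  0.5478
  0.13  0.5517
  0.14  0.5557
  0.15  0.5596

σ√T = 0.5 × 1.0000 = 0.5000
d₁ = [ln(450/425) + (0.013 + 0.5²/2)·1] / 0.5000 = [0.0572 + 0.1380] / 0.5000 = 0.3903 ≈ 0.39
d₂ = d₁ − σ√T = 0.3903 − 0.5000 = -0.1097 ≈ -0.11
exp(−rT) = exp(−0.013·1) = 0.9871
N(−d₂) = N(0.11) = 0.5438;  N(−d₁) = N(-0.39) = 0.3483
P = 425·0.9871·0.5438 − 450·0.3483 = 228.1336 − 156.7350 = 71.3986

$71.40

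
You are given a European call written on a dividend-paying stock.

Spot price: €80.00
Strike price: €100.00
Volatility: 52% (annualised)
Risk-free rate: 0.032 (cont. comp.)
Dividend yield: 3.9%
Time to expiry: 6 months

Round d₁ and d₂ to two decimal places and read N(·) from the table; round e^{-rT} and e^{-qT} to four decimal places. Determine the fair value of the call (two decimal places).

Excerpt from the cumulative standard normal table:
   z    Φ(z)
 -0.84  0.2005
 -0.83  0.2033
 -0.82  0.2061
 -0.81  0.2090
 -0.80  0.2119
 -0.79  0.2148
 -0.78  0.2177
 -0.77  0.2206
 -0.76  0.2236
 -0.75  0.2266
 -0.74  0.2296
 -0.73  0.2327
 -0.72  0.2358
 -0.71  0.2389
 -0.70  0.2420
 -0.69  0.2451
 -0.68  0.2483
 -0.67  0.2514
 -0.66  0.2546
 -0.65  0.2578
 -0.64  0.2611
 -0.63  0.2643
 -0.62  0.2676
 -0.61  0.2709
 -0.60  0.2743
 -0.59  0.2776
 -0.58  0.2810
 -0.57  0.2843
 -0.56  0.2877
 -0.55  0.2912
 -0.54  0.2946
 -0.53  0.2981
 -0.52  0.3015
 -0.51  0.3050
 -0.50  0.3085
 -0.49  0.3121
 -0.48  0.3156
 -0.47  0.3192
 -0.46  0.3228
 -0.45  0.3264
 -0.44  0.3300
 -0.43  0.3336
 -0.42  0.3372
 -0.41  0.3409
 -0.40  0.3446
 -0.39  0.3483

σ√T = 0.52 × 0.7071 = 0.3677
d₁ = [ln(80/100) + (0.032 − 0.039 + 0.52²/2)·0.5] / 0.3677 = [-0.2231 + 0.0641] / 0.3677 = -0.4325 → -0.43
d₂ = d₁ − σ√T = -0.4325 − 0.3677 = -0.8002 → -0.80
exp(−qT) = exp(−0.039·0.5) = 0.9807;  exp(−rT) = exp(−0.032·0.5) = 0.9841
N(d₁) = N(-0.43) = 0.3336;  N(d₂) = N(-0.80) = 0.2119
C = 80·0.9807·0.3336 − 100·0.9841·0.2119 = 26.1729 − 20.8531 = 5.3198

€5.32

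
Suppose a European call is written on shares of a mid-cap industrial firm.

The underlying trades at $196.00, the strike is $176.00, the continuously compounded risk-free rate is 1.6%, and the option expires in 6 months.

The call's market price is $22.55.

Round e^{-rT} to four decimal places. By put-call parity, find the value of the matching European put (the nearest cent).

$1.14

exp(−rT) = exp(−0.016·0.5) = 0.9920
Put-call parity: C − P = S − K·e^(−rT) = 196 − 176·0.9920 = 196 − 174.5920 = 21.4080
P = C − (C − P) = 22.55 − (21.4080) = 1.1420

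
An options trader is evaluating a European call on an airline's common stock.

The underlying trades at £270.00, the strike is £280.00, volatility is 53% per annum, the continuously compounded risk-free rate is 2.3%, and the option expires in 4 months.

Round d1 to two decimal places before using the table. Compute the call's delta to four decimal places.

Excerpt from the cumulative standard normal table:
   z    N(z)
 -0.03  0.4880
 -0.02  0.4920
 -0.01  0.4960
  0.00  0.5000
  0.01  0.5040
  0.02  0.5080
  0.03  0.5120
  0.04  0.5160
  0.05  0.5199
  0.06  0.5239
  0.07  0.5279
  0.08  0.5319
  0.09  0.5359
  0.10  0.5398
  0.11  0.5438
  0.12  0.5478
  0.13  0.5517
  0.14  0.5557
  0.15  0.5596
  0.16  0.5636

0.5239

σ√T = 0.53 × 0.5774 = 0.3060
d₁ = [ln(270/280) + (0.023 + ½·0.53²)·0.3333] / (σ√T) = (-0.0364 + 0.0545) / 0.3060 = 0.0592 ⇒ 0.06
N(d₁) = N(0.06) = 0.5239
Δ_call = N(d₁) = 0.5239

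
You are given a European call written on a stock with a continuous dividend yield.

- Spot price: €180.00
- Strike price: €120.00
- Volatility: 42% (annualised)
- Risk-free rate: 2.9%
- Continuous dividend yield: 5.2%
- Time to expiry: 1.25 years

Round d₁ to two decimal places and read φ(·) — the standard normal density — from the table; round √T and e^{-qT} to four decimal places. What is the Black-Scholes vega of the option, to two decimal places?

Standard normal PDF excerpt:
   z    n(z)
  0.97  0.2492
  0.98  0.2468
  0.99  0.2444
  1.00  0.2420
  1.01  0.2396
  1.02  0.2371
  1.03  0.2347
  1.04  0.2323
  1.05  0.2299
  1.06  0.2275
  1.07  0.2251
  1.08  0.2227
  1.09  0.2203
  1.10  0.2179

σ√T = 0.42 × 1.1180 = 0.4696
d₁ = [ln(180/120) + (0.029 − 0.052 + 0.42²/2)·1.25] / 0.4696 = [0.4055 + 0.0815] / 0.4696 = 1.0370 → 1.04
√T = √1.25 = 1.1180
φ(d₁) = φ(1.04) = 0.2323
exp(−qT) = exp(−0.052·1.25) = 0.9371
vega = S·exp(−qT)·φ(d₁)·√T = 180·0.9371·0.2323·1.1180 = 43.8076

43.81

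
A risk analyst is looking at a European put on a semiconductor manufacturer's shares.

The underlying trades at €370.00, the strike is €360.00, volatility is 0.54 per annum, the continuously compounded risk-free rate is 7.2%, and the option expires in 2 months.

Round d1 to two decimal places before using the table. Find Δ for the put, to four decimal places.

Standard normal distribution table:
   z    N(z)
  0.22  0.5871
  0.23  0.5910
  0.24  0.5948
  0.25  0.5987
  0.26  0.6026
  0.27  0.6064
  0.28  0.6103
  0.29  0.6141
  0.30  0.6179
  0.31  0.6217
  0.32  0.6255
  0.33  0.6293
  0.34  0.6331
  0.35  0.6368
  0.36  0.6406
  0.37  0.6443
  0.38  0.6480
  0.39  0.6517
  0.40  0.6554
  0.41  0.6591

-0.3859

σ√T = 0.54·√0.1667 = 0.2205
d₁ = [ln(370/360) + (0.072 + ½·0.54²)·0.1667] / (σ√T) = (0.0274 + 0.0363) / 0.2205 = 0.2889 ≈ 0.29
N(d₁) = N(0.29) = 0.6141
Δ_put = N(d₁) − 1 = 0.6141 − 1 = -0.3859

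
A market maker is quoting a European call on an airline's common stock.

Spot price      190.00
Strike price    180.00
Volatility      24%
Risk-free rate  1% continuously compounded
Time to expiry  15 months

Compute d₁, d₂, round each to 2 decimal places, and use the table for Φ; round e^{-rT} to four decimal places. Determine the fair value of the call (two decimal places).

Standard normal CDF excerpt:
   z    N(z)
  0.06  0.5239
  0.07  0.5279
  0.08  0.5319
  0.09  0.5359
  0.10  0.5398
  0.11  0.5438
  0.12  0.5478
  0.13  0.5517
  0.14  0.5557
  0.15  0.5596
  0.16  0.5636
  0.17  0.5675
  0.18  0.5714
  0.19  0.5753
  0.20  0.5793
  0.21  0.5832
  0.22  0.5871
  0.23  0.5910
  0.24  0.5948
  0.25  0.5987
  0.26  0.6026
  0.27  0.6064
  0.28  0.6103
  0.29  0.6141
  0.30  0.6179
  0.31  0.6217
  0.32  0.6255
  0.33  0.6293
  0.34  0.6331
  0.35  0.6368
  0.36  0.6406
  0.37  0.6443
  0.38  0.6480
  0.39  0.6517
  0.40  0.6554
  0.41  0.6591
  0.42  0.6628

σ√T = 0.24 × 1.1180 = 0.2683
d₁ = [ln(190/180) + (0.01 + ½·0.24²)·1.25] / (σ√T) = (0.0541 + 0.0485) / 0.2683 = 0.3822 ≈ 0.38
d₂ = 0.3822 − 0.2683 = 0.1139 ≈ 0.11
exp(−rT) = exp(−0.01·1.25) = 0.9876
N(d₁) = N(0.38) = 0.6480;  N(d₂) = N(0.11) = 0.5438
C = 190·0.6480 − 180·0.9876·0.5438 = 123.1200 − 96.6702 = 26.4498

26.45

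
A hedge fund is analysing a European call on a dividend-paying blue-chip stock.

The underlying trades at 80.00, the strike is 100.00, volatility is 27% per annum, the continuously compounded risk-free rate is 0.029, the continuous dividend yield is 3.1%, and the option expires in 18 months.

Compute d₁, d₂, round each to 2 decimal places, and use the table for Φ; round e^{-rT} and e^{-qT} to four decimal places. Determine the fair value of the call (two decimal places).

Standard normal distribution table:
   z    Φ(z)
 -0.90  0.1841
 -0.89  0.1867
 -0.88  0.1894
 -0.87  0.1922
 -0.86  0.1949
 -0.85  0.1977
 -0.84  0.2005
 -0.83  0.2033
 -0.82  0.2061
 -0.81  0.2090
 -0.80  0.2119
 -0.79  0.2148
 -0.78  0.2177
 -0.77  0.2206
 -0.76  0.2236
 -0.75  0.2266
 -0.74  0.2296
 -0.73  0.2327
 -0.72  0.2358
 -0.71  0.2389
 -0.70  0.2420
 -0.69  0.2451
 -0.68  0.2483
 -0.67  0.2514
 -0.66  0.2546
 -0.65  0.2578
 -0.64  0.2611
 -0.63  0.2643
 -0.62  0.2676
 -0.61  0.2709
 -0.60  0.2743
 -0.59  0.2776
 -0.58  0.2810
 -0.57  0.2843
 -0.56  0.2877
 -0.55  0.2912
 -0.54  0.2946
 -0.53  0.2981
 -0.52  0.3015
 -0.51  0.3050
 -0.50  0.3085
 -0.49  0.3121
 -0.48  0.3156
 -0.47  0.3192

σ√T = 0.27 × 1.2247 = 0.3307
d₁ = [ln(80/100) + (0.029 − 0.031 + 0.27²/2)·1.5] / 0.3307 = [-0.2231 + 0.0517] / 0.3307 = -0.5185 ⇒ -0.52
d₂ = d₁ − σ√T = -0.5185 − 0.3307 = -0.8492 ⇒ -0.85
e^(−qT) = e^(−0.031·1.5) = 0.9546;  e^(−rT) = e^(−0.029·1.5) = 0.9574
C = 80·0.9546·N(-0.52) − 100·0.9574·N(-0.85) = 80·0.9546·0.3015 − 100·0.9574·0.1977 = 23.0250 − 18.9278 = 4.0972

4.10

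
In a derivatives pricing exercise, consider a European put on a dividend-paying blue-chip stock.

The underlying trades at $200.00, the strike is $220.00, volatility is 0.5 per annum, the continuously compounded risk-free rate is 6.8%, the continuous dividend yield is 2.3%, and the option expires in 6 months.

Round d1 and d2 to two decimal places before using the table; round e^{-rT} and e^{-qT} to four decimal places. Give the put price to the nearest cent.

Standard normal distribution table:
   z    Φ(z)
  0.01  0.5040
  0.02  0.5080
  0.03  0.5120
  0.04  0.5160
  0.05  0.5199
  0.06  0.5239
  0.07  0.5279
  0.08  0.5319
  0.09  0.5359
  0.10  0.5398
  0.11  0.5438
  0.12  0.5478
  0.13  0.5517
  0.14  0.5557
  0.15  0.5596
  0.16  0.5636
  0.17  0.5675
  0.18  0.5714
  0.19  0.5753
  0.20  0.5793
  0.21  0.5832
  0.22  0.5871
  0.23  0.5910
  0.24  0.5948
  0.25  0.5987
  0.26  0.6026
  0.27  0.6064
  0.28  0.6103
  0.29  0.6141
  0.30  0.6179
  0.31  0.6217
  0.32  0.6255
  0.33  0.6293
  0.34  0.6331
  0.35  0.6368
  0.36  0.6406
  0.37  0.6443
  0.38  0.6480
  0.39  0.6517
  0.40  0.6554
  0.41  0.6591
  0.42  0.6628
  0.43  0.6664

$36.57

σ√T = 0.5 × 0.7071 = 0.3536
d₁ = [ln(200/220) + (0.068 − 0.023 + 0.5²/2)·0.5] / 0.3536 = [-0.0953 + 0.0850] / 0.3536 = -0.0292 which rounds to -0.03
d₂ = d₁ − σ√T = -0.0292 − 0.3536 = -0.3827 which rounds to -0.38
e^(−qT) = e^(−0.023·0.5) = 0.9886;  e^(−rT) = e^(−0.068·0.5) = 0.9666
N(−d₂) = N(0.38) = 0.6480;  N(−d₁) = N(0.03) = 0.5120
P = 220·0.9666·0.6480 − 200·0.9886·0.5120 = 137.7985 − 101.2326 = 36.5659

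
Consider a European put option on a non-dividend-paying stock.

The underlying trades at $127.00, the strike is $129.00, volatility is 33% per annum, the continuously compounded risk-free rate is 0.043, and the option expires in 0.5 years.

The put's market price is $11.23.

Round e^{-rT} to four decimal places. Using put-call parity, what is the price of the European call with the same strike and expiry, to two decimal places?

$11.98

exp(−rT) = exp(−0.043·0.5) = 0.9787
Put-call parity: C − P = S − K·e^(−rT) = 127 − 129·0.9787 = 127 − 126.2523 = 0.7477
C = P + (C − P) = 11.23 + (0.7477) = 11.9777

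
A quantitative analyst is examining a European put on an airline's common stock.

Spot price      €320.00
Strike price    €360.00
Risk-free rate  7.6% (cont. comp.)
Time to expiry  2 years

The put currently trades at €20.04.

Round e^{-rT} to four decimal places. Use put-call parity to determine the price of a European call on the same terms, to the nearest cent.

e^(−rT) = e^(−0.076·2) = 0.8590
Put-call parity: C − P = S − K·e^(−rT) = 320 − 360·0.8590 = 320 − 309.2400 = 10.7600
C = P + (C − P) = 20.04 + (10.7600) = 30.8000

€30.80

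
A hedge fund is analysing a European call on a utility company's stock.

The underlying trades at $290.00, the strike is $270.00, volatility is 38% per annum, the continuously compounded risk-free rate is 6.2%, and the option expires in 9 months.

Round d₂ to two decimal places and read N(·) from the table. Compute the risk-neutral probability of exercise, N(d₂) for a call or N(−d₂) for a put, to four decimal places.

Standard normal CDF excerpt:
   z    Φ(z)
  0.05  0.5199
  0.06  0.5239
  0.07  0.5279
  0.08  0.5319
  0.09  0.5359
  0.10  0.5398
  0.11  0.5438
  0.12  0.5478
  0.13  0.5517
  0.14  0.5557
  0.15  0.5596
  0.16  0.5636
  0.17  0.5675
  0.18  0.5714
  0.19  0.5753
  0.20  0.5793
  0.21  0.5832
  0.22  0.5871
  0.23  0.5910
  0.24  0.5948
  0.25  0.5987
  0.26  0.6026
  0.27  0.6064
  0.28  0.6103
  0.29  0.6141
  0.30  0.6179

T = 0.75;  σ√T = 0.3291
ln(S/K) + (r + σ²/2)T = ln(290/270) + (0.062 + 0.38²/2)·0.75 = 0.0715 + 0.1006 = 0.1721
d₁ = 0.1721 / 0.3291 = 0.5230 which rounds to 0.52
d₂ = d₁ − σ√T = 0.5230 − 0.3291 = 0.1939 which rounds to 0.19
Pr(exercise) under Q = N(d₂) = 0.5753

0.5753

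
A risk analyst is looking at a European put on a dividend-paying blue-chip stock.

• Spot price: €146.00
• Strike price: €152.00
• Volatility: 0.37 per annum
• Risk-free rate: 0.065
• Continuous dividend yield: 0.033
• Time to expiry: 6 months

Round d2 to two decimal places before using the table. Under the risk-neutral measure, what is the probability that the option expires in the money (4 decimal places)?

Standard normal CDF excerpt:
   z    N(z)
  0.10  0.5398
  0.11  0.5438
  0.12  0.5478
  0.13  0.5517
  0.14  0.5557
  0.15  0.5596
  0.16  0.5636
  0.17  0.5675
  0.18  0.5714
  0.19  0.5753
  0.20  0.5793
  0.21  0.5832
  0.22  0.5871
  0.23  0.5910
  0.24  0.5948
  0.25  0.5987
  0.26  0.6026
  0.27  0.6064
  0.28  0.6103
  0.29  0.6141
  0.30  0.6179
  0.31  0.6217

0.5871

σ√T = 0.37 × 0.7071 = 0.2616
ln(S/K) + (r − q + σ²/2)T = ln(146/152) + (0.065 − 0.033 + 0.37²/2)·0.5 = -0.0403 + 0.0502 = 0.0100
d₁ = 0.0100 / 0.2616 = 0.0380 ≈ 0.04
d₂ = d₁ − σ√T = 0.0380 − 0.2616 = -0.2236 ≈ -0.22
Risk-neutral Pr[S_T < K] = N(−d₂) = N(0.22) = 0.5871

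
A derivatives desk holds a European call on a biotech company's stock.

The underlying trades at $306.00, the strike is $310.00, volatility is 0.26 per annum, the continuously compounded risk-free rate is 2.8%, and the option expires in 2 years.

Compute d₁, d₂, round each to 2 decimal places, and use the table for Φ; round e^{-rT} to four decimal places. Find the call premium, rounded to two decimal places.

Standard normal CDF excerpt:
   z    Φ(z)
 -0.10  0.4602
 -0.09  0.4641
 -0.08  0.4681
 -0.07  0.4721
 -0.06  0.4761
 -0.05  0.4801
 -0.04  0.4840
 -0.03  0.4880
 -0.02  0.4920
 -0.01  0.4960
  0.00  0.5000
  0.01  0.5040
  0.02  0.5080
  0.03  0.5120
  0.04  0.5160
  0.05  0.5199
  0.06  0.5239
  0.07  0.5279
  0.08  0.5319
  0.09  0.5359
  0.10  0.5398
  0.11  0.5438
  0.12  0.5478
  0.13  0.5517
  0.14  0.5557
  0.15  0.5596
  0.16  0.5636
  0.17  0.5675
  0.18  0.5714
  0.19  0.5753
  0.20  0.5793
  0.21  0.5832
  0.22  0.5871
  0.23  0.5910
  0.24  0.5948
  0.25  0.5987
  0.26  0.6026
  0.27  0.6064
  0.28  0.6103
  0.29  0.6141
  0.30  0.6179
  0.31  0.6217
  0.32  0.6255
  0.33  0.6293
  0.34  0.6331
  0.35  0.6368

$50.70

T = 2;  σ√T = 0.3677
ln(S/K) + (r + σ²/2)T = ln(306/310) + (0.028 + 0.26²/2)·2 = -0.0130 + 0.1236 = 0.1106
d₁ = 0.1106 / 0.3677 = 0.3008 → 0.30
d₂ = d₁ − σ√T = 0.3008 − 0.3677 = -0.0669 → -0.07
exp(−rT) = exp(−0.028·2) = 0.9455
N(d₁) = N(0.30) = 0.6179;  N(d₂) = N(-0.07) = 0.4721
C = 306·0.6179 − 310·0.9455·0.4721 = 189.0774 − 138.3749 = 50.7025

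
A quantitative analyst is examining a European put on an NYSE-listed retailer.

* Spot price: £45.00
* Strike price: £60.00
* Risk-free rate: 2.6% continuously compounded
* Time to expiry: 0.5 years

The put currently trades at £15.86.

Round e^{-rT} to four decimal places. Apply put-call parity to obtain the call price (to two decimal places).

e^(−rT) = e^(−0.026·0.5) = 0.9871
Put-call parity: C − P = S − K·e^(−rT) = 45 − 60·0.9871 = 45 − 59.2260 = -14.2260
C = P + (C − P) = 15.86 + (-14.2260) = 1.6340

£1.63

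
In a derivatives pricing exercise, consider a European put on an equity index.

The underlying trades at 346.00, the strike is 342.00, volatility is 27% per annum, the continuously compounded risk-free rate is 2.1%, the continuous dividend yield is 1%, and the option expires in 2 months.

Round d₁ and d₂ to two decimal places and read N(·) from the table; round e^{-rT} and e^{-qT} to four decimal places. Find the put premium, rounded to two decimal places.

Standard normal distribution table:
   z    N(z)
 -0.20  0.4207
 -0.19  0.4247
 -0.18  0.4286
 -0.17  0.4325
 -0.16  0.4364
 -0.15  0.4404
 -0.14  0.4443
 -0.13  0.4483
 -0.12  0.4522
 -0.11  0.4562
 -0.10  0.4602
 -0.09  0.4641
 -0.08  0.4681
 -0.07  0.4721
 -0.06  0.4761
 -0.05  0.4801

σ√T = 0.27 × 0.4082 = 0.1102
d₁ = [ln(346/342) + (0.021 − 0.01 + ½·0.27²)·0.1667] / (σ√T) = (0.0116 + 0.0079) / 0.1102 = 0.1772 ≈ 0.18
d₂ = 0.1772 − 0.1102 = 0.0670 ≈ 0.07
exp(−qT) = exp(−0.01·0.1667) = 0.9983;  exp(−rT) = exp(−0.021·0.1667) = 0.9965
N(−d₂) = N(-0.07) = 0.4721;  N(−d₁) = N(-0.18) = 0.4286
P = 342·0.9965·0.4721 − 346·0.9983·0.4286 = 160.8931 − 148.0435 = 12.8496

12.85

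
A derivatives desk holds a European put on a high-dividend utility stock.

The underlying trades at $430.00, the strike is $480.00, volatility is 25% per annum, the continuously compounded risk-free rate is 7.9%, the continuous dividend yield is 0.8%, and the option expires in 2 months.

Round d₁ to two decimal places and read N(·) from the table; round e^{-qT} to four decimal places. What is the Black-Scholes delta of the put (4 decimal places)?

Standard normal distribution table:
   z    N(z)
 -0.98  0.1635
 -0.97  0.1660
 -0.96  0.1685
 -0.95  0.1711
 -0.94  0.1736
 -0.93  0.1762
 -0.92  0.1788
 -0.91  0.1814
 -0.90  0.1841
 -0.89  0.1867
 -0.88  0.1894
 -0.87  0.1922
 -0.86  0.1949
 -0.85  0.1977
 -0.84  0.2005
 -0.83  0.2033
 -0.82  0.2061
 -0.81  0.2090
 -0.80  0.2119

-0.8175

σ√T = 0.25·√0.1667 = 0.1021
d₁ = [ln(430/480) + (0.079 − 0.008 + 0.25²/2)·0.1667] / 0.1021 = [-0.1100 + 0.0170] / 0.1021 = -0.9108 ≈ -0.91
N(d₁) = N(-0.91) = 0.1814
Δ_put = exp(−qT)·(N(d₁) − 1) = 0.9987·(0.1814 − 1) = -0.8175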